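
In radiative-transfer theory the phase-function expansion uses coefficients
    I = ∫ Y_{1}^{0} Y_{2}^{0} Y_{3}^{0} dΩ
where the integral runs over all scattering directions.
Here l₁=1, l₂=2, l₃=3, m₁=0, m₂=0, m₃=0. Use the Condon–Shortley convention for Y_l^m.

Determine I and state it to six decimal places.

0.247767

Rules hold: Σm=0, L=6 even, 1≤3≤3.
N = 3·5·7 = 105
Δ = 0!·2!·4!/7! = 1/105
Racah Σ t=0..0: t=0:+1/4 = 1/4
⇒ 3j(1 2 3; 0 0 0)² = 3/35, sgn -1
(m-triple is (0,0,0) — same symbol as above.)
4πI² = N·(3j₀)²·(3jₘ)² = 27/35
I = +1·√(0.771429/4π) = 0.24776670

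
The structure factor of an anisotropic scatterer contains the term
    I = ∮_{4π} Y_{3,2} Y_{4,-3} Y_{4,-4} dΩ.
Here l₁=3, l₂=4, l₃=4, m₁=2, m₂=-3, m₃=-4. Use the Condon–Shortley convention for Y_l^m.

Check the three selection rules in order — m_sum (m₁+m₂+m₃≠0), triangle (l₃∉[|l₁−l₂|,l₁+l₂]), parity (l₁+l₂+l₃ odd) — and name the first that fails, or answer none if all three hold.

azimuthal sum: 2 − 3 − 4 = -5  ✗
1 ≤ 4 ≤ 7 (triangle on l)
L = 3 + 4 + 4 = 11 (odd)

m_sum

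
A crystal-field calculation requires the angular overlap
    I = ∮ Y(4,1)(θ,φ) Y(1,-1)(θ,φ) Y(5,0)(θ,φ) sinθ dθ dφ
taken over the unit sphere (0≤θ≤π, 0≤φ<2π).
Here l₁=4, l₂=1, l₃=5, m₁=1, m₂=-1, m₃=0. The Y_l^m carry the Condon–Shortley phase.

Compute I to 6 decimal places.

Rules hold: Σm=0, L=10 even, 3≤5≤5.
N = 9·3·11 = 297
Δ = 0!·8!·2!/11! = 1/495
Racah Σ t=0..0: t=0:+1/576 = 1/576
⇒ 3j(4 1 5; 0 0 0)² = 5/99, sgn -1
Racah Σ t=0..0: t=0:+1/1440 = 1/1440
⇒ 3j(4 1 5; 1 -1 0)² = 2/99, sgn -1
4πI² = N·(3j₀)²·(3jₘ)² = 10/33
I = +1·√(0.30303/4π) = 0.15528807

0.155288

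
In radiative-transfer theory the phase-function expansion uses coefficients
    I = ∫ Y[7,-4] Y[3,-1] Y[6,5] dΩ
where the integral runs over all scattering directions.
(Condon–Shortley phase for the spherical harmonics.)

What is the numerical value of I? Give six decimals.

m-sum 0 ✓  L=16 even ✓  4≤6≤10 ✓
Π(2lᵢ+1) = 15×7×13 = 1365
triangle coeff Δ(7,3,6) = 1/2042040
Σ_t [1,3]: t=1:−1/207360 t=2:+1/57600 t=3:−1/207360 = 1/129600
(3j)²=168/12155 [(7 3 6; 0 0 0)], sign=+1
Σ_t [1,2]: t=1:−1/21772800 t=2:+1/2903040 = 13/43545600
(3j)²=143/7140 [(7 3 6; -4 -1 5)], sign=-1
⇒ 4πI² = 546/1445
I = (-1)√(546/1445/(4π)) = -0.17340334

-0.173403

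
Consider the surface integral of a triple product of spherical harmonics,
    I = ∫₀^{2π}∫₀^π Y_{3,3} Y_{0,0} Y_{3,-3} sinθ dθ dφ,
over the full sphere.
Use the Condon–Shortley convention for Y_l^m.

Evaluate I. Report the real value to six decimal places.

m-sum 0 ✓  L=6 even ✓  3≤3≤3 ✓
Π(2lᵢ+1) = 7×1×7 = 49
triangle coeff Δ(3,0,3) = 1/7
Σ_t [0,0]: t=0:+1/36 = 1/36
(3j)²=1/7 [(3 0 3; 0 0 0)], sign=-1
Σ_t [0,0]: t=0:+1/720 = 1/720
(3j)²=1/7 [(3 0 3; 3 0 -3)], sign=+1
⇒ 4πI² = 1/1
I = (-1)√(1/1/(4π)) = -0.28209479

-0.282095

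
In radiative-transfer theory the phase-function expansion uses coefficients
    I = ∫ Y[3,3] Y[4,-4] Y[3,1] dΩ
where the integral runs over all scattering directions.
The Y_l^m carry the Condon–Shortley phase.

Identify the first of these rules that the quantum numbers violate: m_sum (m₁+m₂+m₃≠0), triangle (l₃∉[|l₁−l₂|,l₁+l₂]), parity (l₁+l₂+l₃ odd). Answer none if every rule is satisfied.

Σmᵢ = 0  ✓
l₃∈[|l₁−l₂|,l₁+l₂]=[1,7], have l₃=3  ✓
Σlᵢ = 10 ⇒ even  ✓

none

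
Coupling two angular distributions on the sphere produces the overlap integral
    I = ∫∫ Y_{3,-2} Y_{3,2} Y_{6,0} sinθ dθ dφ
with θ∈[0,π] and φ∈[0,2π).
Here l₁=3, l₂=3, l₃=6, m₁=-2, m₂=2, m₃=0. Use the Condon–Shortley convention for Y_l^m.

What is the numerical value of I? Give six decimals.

0.071126

Checks pass: Σm=0; 12 even; l₃=6∈[0,6].
(2·3+1)(2·3+1)(2·6+1) = 637
Δ: 0! 6! 6! / 13! → 1/12012
sum: t=0:+1/1296 = 1/1296
3j²(3 3 6; 0 0 0) = Δ·Π!·Σ² = 100/3003  (sign +1)
sum: t=0:+1/14400 = 1/14400
3j²(3 3 6; -2 2 0) = Δ·Π!·Σ² = 3/1001  (sign +1)
combine: 4πI² = 637·100/3003·3/1001 = 100/1573
take √, sign +1: I = 0.07112638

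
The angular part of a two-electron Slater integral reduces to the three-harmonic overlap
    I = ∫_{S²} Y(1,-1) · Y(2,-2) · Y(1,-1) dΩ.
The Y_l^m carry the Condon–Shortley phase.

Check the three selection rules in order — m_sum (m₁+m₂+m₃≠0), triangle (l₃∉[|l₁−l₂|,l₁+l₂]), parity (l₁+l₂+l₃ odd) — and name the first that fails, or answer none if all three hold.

m₁+m₂+m₃ = -1 − 2 − 1 = -4  ✗
triangle: |1−2|=1 ≤ l₃=1 ≤ 1+2=3
parity: l₁+l₂+l₃ = 4 is even

m_sum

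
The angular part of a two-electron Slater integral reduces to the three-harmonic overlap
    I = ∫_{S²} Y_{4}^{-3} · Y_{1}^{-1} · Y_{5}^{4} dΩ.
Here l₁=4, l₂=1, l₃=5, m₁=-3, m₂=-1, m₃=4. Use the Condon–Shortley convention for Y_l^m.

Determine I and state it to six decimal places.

Rules hold: Σm=0, L=10 even, 3≤5≤5.
N = 9·3·11 = 297
Δ = 0!·8!·2!/11! = 1/495
Racah Σ t=0..0: t=0:+1/576 = 1/576
⇒ 3j(4 1 5; 0 0 0)² = 5/99, sgn -1
Racah Σ t=0..0: t=0:+1/10080 = 1/10080
⇒ 3j(4 1 5; -3 -1 4)² = 4/55, sgn -1
4πI² = N·(3j₀)²·(3jₘ)² = 12/11
I = +1·√(1.09091/4π) = 0.29463840

0.294638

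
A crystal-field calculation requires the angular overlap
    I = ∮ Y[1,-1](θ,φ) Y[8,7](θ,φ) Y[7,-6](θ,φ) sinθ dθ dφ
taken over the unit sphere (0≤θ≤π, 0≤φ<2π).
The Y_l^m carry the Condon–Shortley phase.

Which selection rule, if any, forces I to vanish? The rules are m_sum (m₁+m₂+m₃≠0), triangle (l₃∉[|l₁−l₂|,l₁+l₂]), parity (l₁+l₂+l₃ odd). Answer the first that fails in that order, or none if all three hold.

m₁+m₂+m₃ = -1 + 7 − 6 = 0  ✓
triangle: |1−8|=7 ≤ l₃=7 ≤ 1+8=9  ✓
parity: l₁+l₂+l₃ = 16 is even  ✓

none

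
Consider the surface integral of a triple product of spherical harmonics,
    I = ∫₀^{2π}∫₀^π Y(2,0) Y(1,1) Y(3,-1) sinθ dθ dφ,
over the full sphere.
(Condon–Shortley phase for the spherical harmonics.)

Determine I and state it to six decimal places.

-0.202301

Rules hold: Σm=0, L=6 even, 1≤3≤3.
N = 5·3·7 = 105
Δ = 0!·4!·2!/7! = 1/105
Racah Σ t=0..0: t=0:+1/4 = 1/4
⇒ 3j(2 1 3; 0 0 0)² = 3/35, sgn -1
Racah Σ t=0..0: t=0:+1/8 = 1/8
⇒ 3j(2 1 3; 0 1 -1)² = 2/35, sgn +1
4πI² = N·(3j₀)²·(3jₘ)² = 18/35
I = -1·√(0.514286/4π) = -0.20230066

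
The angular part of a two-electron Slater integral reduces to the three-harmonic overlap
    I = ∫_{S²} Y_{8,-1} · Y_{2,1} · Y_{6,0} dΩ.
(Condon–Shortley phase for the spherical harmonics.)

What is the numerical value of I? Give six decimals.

m-sum 0 ✓  L=16 even ✓  6≤6≤10 ✓
Π(2lᵢ+1) = 17×5×13 = 1105
triangle coeff Δ(8,2,6) = 1/30940
Σ_t [2,2]: t=2:+1/2073600 = 1/2073600
(3j)²=28/1105 [(8 2 6; 0 0 0)], sign=+1
Σ_t [3,3]: t=3:−1/3110400 = -1/3110400
(3j)²=21/1105 [(8 2 6; -1 1 0)], sign=-1
⇒ 4πI² = 588/1105
I = (-1)√(588/1105/(4π)) = -0.20577973

-0.205780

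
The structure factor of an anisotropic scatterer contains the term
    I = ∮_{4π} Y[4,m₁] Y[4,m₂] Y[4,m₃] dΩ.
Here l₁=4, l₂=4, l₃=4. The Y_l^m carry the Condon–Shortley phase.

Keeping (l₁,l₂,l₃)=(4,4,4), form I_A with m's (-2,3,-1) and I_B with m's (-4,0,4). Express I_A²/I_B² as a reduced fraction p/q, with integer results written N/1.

l's match ⇒ only the (l;m) 3-j factors differ between A and B.
A: triangle coeff Δ(4,4,4) = 1/450450; Σ_t [3,4]: t=3:−1/864 t=4:+1/576 = 1/1728; (3j)²=5/1287 [(4 4 4; -2 3 -1)], sign=-1
B: triangle coeff Δ(4,4,4) = 1/450450; Σ_t [4,4]: t=4:+1/13824 = 1/13824; (3j)²=14/1287 [(4 4 4; -4 0 4)], sign=+1
I_A²/I_B² = (5/1287)/(14/1287) = 5/14

5/14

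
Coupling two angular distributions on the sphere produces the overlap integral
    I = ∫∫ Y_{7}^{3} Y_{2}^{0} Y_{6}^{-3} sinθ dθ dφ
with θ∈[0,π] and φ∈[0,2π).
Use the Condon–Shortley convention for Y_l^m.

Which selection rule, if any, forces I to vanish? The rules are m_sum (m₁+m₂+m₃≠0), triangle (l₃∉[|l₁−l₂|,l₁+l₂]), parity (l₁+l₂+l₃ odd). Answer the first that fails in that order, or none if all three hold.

m₁+m₂+m₃ = 3 + 0 − 3 = 0  ✓
triangle: |7−2|=5 ≤ l₃=6 ≤ 7+2=9  ✓
parity: l₁+l₂+l₃ = 15 is odd  ✗

parity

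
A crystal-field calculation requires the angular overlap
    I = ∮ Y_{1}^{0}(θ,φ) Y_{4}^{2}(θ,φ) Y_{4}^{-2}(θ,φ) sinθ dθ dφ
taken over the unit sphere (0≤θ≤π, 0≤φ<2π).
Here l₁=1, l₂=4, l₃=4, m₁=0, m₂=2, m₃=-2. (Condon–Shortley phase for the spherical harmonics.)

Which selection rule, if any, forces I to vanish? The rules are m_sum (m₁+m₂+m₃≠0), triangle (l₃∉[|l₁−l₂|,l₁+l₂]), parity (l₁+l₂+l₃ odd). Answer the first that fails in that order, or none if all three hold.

parity

azimuthal sum: 0 + 2 − 2 = 0  ✓
3 ≤ 4 ≤ 5 (triangle on l)  ✓
L = 1 + 4 + 4 = 9 (odd)  ✗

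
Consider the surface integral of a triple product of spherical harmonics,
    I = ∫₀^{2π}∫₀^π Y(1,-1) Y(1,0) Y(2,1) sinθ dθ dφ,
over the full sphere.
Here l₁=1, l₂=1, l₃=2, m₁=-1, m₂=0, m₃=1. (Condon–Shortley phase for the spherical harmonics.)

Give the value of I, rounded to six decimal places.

Rules hold: Σm=0, L=4 even, 0≤2≤2.
N = 3·3·5 = 45
Δ = 0!·2!·2!/5! = 1/30
Racah Σ t=0..0: t=0:+1/1 = 1/1
⇒ 3j(1 1 2; 0 0 0)² = 2/15, sgn +1
Racah Σ t=0..0: t=0:+1/2 = 1/2
⇒ 3j(1 1 2; -1 0 1)² = 1/10, sgn -1
4πI² = N·(3j₀)²·(3jₘ)² = 3/5
I = -1·√(0.6/4π) = -0.21850969

-0.218510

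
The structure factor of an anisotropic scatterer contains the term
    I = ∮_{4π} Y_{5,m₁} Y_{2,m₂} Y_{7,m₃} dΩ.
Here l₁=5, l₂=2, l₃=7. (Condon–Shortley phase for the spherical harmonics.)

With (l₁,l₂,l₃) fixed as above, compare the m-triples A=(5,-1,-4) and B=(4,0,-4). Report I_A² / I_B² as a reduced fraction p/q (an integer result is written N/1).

1/15

Same 5,2,7: normalisation and zero-m 3j drop out of the ratio.
A: Δ: 0! 10! 4! / 15! → 1/15015; sum: t=0:+1/21772800 = 1/21772800; 3j²(5 2 7; 5 -1 -4) = Δ·Π!·Σ² = 1/1365  (sign -1)
B: Δ: 0! 10! 4! / 15! → 1/15015; sum: t=0:+1/1451520 = 1/1451520; 3j²(5 2 7; 4 0 -4) = Δ·Π!·Σ² = 1/91  (sign -1)
I_A²/I_B² = (1/1365)/(1/91) = 1/15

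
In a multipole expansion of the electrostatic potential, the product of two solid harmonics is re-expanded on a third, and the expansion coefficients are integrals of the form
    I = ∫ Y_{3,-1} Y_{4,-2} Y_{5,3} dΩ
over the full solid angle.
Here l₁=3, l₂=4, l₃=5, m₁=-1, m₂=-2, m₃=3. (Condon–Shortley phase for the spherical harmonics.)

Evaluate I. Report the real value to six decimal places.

-0.144236

Rules hold: Σm=0, L=12 even, 1≤5≤7.
N = 7·9·11 = 693
Δ = 2!·4!·6!/13! = 1/180180
Racah Σ t=0..2: t=0:+1/576 t=1:−1/144 t=2:+1/576 = -1/288
⇒ 3j(3 4 5; 0 0 0)² = 20/1001, sgn +1
Racah Σ t=0..2: t=0:+1/2304 t=1:−1/720 t=2:+1/5760 = -1/1280
⇒ 3j(3 4 5; -1 -2 3)² = 27/1430, sgn -1
4πI² = N·(3j₀)²·(3jₘ)² = 486/1859
I = -1·√(0.261431/4π) = -0.14423595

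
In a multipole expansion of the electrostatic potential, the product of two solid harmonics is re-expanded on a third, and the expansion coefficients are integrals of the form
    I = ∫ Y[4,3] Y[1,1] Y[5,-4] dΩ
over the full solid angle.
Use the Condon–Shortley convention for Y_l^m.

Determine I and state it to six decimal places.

0.294638

Rules hold: Σm=0, L=10 even, 3≤5≤5.
N = 9·3·11 = 297
Δ = 0!·8!·2!/11! = 1/495
Racah Σ t=0..0: t=0:+1/576 = 1/576
⇒ 3j(4 1 5; 0 0 0)² = 5/99, sgn -1
Racah Σ t=0..0: t=0:+1/10080 = 1/10080
⇒ 3j(4 1 5; 3 1 -4)² = 4/55, sgn -1
4πI² = N·(3j₀)²·(3jₘ)² = 12/11
I = +1·√(1.09091/4π) = 0.29463840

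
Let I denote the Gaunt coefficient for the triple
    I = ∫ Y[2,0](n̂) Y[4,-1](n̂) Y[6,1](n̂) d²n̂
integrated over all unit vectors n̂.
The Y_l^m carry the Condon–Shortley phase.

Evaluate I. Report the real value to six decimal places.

m-sum 0 ✓  L=12 even ✓  2≤6≤6 ✓
Π(2lᵢ+1) = 5×9×13 = 585
triangle coeff Δ(2,4,6) = 1/6435
Σ_t [0,0]: t=0:+1/2304 = 1/2304
(3j)²=5/143 [(2 4 6; 0 0 0)], sign=+1
Σ_t [0,0]: t=0:+1/2880 = 1/2880
(3j)²=14/429 [(2 4 6; 0 -1 1)], sign=-1
⇒ 4πI² = 1050/1573
I = (-1)√(1050/1573/(4π)) = -0.23047581

-0.230476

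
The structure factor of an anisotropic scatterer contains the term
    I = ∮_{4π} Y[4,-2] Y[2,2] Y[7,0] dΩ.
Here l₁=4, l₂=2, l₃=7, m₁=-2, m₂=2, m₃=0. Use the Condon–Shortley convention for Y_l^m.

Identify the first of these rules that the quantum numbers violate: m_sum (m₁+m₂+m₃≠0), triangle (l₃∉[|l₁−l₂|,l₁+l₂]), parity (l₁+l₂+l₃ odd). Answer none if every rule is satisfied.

triangle

Σmᵢ = 0  ✓
l₃∈[|l₁−l₂|,l₁+l₂]=[2,6], have l₃=7  ✗
Σlᵢ = 13 ⇒ odd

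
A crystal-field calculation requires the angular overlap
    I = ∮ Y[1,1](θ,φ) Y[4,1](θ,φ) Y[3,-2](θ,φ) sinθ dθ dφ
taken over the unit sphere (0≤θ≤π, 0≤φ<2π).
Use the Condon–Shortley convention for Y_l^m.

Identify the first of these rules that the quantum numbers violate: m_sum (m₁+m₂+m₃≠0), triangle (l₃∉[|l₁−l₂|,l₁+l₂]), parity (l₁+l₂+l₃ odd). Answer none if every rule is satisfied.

Σmᵢ = 0  ✓
l₃∈[|l₁−l₂|,l₁+l₂]=[3,5], have l₃=3  ✓
Σlᵢ = 8 ⇒ even  ✓

none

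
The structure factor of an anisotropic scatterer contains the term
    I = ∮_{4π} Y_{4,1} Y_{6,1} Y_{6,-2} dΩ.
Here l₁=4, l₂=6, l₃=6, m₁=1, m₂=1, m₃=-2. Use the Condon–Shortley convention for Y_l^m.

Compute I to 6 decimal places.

0.113069

m-sum 0 ✓  L=16 even ✓  2≤6≤10 ✓
Π(2lᵢ+1) = 9×13×13 = 1521
triangle coeff Δ(4,6,6) = 1/15315300
Σ_t [0,4]: t=0:+1/829440 t=1:−1/25920 t=2:+1/9216 t=3:−1/25920 t=4:+1/829440 = 7/207360
(3j)²=28/2431 [(4 6 6; 0 0 0)], sign=+1
Σ_t [0,3]: t=0:+1/725760 t=1:−1/34560 t=2:+1/17280 t=3:−1/82944 = 53/2903040
(3j)²=2809/306306 [(4 6 6; 1 1 -2)], sign=+1
⇒ 4πI² = 5618/34969
I = (+1)√(5618/34969/(4π)) = 0.11306920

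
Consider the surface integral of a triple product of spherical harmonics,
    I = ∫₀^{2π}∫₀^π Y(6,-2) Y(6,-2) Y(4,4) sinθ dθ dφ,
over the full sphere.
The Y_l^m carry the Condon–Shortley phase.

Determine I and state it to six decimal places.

Checks pass: Σm=0; 16 even; l₃=4∈[0,12].
(2·6+1)(2·6+1)(2·4+1) = 1521
Δ: 8! 4! 4! / 17! → 1/15315300
sum: t=2:+1/829440 t=3:−1/25920 t=4:+1/9216 t=5:−1/25920 t=6:+1/829440 = 7/207360
3j²(6 6 4; 0 0 0) = Δ·Π!·Σ² = 28/2431  (sign +1)
sum: t=4:+1/331776 = 1/331776
3j²(6 6 4; -2 -2 4) = Δ·Π!·Σ² = 490/21879  (sign +1)
combine: 4πI² = 1521·28/2431·490/21879 = 13720/34969
take √, sign +1: I = 0.17669755

0.176698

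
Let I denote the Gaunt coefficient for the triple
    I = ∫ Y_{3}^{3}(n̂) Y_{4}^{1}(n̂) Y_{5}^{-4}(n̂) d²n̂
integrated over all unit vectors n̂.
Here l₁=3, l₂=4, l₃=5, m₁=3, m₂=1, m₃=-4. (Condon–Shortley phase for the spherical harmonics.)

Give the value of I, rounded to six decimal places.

-0.186208

Checks pass: Σm=0; 12 even; l₃=5∈[1,7].
(2·3+1)(2·4+1)(2·5+1) = 693
Δ: 2! 4! 6! / 13! → 1/180180
sum: t=0:+1/576 t=1:−1/144 t=2:+1/576 = -1/288
3j²(3 4 5; 0 0 0) = Δ·Π!·Σ² = 20/1001  (sign +1)
sum: t=0:+1/5760 = 1/5760
3j²(3 4 5; 3 1 -4) = Δ·Π!·Σ² = 9/286  (sign -1)
combine: 4πI² = 693·20/1001·9/286 = 810/1859
take √, sign -1: I = -0.18620781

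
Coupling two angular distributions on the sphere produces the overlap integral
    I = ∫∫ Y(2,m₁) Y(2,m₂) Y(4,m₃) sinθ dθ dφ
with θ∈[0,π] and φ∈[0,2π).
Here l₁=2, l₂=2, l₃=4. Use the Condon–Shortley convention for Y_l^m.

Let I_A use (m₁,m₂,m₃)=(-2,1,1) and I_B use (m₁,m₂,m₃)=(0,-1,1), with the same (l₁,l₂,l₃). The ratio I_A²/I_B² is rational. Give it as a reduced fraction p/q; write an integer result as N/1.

1/6

l's match ⇒ only the (l;m) 3-j factors differ between A and B.
A: triangle coeff Δ(2,2,4) = 1/630; Σ_t [0,0]: t=0:+1/144 = 1/144; (3j)²=1/126 [(2 2 4; -2 1 1)], sign=-1
B: triangle coeff Δ(2,2,4) = 1/630; Σ_t [0,0]: t=0:+1/24 = 1/24; (3j)²=1/21 [(2 2 4; 0 -1 1)], sign=-1
I_A²/I_B² = (1/126)/(1/21) = 1/6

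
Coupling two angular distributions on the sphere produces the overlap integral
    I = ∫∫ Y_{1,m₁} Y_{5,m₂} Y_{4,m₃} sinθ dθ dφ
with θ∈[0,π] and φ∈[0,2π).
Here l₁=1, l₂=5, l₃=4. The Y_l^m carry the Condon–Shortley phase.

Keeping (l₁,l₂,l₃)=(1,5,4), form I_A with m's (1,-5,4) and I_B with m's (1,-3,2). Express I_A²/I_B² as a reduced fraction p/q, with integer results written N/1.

45/28

l's match ⇒ only the (l;m) 3-j factors differ between A and B.
A: triangle coeff Δ(1,5,4) = 1/495; Σ_t [0,0]: t=0:+1/80640 = 1/80640; (3j)²=1/11 [(1 5 4; 1 -5 4)], sign=+1
B: triangle coeff Δ(1,5,4) = 1/495; Σ_t [0,0]: t=0:+1/2880 = 1/2880; (3j)²=28/495 [(1 5 4; 1 -3 2)], sign=+1
I_A²/I_B² = (1/11)/(28/495) = 45/28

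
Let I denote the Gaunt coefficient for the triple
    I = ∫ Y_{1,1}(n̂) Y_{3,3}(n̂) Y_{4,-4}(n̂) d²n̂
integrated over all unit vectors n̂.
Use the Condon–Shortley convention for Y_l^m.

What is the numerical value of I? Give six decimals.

0.325735

m-sum 0 ✓  L=8 even ✓  2≤4≤4 ✓
Π(2lᵢ+1) = 3×7×9 = 189
triangle coeff Δ(1,3,4) = 1/252
Σ_t [0,0]: t=0:+1/36 = 1/36
(3j)²=4/63 [(1 3 4; 0 0 0)], sign=+1
Σ_t [0,0]: t=0:+1/1440 = 1/1440
(3j)²=1/9 [(1 3 4; 1 3 -4)], sign=+1
⇒ 4πI² = 4/3
I = (+1)√(4/3/(4π)) = 0.32573501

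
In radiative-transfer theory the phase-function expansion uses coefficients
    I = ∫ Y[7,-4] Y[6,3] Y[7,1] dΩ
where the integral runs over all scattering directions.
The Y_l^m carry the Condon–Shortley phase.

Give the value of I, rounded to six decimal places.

m-sum 0 ✓  L=20 even ✓  1≤7≤13 ✓
Π(2lᵢ+1) = 15×13×15 = 2925
triangle coeff Δ(7,6,7) = 1/2444321880
Σ_t [0,6]: t=0:+1/2612736000 t=1:−1/20736000 t=2:+1/1658880 t=3:−1/746496 t=4:+1/1658880 t=5:−1/20736000 t=6:+1/2612736000 = -1/4354560
(3j)²=1000/138567 [(7 6 7; 0 0 0)], sign=+1
Σ_t [3,6]: t=3:−1/1045094400 t=4:+1/29030400 t=5:−1/8294400 t=6:+1/18662400 = -1/29859840
(3j)²=175/25194 [(7 6 7; -4 3 1)], sign=-1
⇒ 4πI² = 2187500/14919047
I = (-1)√(2187500/14919047/(4π)) = -0.10801860

-0.108019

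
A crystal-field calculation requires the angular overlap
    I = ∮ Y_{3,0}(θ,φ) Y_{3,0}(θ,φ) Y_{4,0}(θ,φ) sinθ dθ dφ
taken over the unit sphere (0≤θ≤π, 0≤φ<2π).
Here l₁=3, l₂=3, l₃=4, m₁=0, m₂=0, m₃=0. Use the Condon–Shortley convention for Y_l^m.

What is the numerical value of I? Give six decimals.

Rules hold: Σm=0, L=10 even, 0≤4≤6.
N = 7·7·9 = 441
Δ = 2!·4!·4!/11! = 1/34650
Racah Σ t=0..2: t=0:+1/72 t=1:−1/16 t=2:+1/72 = -5/144
⇒ 3j(3 3 4; 0 0 0)² = 2/77, sgn -1
(m-triple is (0,0,0) — same symbol as above.)
4πI² = N·(3j₀)²·(3jₘ)² = 36/121
I = +1·√(0.297521/4π) = 0.15386989

0.153870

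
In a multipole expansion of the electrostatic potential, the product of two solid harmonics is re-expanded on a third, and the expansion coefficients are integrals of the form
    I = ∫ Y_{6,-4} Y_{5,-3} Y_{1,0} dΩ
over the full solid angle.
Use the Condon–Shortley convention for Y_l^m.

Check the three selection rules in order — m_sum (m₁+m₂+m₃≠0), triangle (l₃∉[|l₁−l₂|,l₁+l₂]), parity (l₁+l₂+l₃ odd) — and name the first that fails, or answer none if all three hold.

m_sum

m₁+m₂+m₃ = -4 − 3 + 0 = -7  ✗
triangle: |6−5|=1 ≤ l₃=1 ≤ 6+5=11
parity: l₁+l₂+l₃ = 12 is even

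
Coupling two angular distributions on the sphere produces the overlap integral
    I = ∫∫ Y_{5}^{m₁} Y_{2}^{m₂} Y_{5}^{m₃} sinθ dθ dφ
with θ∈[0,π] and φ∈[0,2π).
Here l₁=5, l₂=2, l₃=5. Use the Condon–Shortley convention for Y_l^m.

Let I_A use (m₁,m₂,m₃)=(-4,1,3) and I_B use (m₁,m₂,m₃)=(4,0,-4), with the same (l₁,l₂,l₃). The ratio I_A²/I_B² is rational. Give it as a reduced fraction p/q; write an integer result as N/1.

Shared (l₁,l₂,l₃)=(5,2,5): N and (l;000)² cancel in I_A²/I_B².
A: Δ = 2!·8!·2!/13! = 1/38610; Racah Σ t=1..2: t=1:−1/80640 t=2:+1/10080 = 1/11520; ⇒ 3j(5 2 5; -4 1 3)² = 49/1430, sgn +1
B: Δ = 2!·8!·2!/13! = 1/38610; Racah Σ t=0..1: t=0:+1/20160 t=1:−1/40320 = 1/40320; ⇒ 3j(5 2 5; 4 0 -4)² = 6/715, sgn -1
I_A²/I_B² = (49/1430)/(6/715) = 49/12

49/12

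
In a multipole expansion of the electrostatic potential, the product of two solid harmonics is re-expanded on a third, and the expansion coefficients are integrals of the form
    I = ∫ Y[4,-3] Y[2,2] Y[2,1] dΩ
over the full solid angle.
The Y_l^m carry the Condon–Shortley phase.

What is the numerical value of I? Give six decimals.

Rules hold: Σm=0, L=8 even, 2≤2≤6.
N = 9·5·5 = 225
Δ = 4!·4!·0!/9! = 1/630
Racah Σ t=2..2: t=2:+1/16 = 1/16
⇒ 3j(4 2 2; 0 0 0)² = 2/35, sgn +1
Racah Σ t=4..4: t=4:+1/144 = 1/144
⇒ 3j(4 2 2; -3 2 1)² = 1/18, sgn -1
4πI² = N·(3j₀)²·(3jₘ)² = 5/7
I = -1·√(0.714286/4π) = -0.23841361

-0.238414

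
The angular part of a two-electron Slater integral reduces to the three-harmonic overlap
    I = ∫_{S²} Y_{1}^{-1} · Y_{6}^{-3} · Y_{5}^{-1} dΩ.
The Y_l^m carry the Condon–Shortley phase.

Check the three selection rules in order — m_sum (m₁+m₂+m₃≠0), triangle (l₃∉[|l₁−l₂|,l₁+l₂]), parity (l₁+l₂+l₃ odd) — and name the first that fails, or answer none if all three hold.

Σmᵢ = -5  ✗
l₃∈[|l₁−l₂|,l₁+l₂]=[5,7], have l₃=5
Σlᵢ = 12 ⇒ even

m_sum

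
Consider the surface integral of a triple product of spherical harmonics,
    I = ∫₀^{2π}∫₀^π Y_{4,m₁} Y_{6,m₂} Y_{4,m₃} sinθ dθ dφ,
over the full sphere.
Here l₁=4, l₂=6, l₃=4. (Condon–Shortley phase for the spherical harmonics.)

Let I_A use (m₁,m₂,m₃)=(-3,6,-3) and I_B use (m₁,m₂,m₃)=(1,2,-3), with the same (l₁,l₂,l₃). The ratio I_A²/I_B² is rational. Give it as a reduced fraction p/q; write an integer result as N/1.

l's match ⇒ only the (l;m) 3-j factors differ between A and B.
A: triangle coeff Δ(4,6,4) = 1/1261260; Σ_t [6,6]: t=6:+1/518400 = 1/518400; (3j)²=7/195 [(4 6 4; -3 6 -3)], sign=-1
B: triangle coeff Δ(4,6,4) = 1/1261260; Σ_t [2,3]: t=2:+1/34560 t=3:−1/8640 = -1/11520; (3j)²=3/143 [(4 6 4; 1 2 -3)], sign=+1
I_A²/I_B² = (7/195)/(3/143) = 77/45

77/45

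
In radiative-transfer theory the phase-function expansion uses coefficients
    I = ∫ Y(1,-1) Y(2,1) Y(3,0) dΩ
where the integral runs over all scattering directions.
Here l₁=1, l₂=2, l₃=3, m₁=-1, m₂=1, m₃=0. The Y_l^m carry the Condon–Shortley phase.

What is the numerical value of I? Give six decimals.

0.143048

Rules hold: Σm=0, L=6 even, 1≤3≤3.
N = 3·5·7 = 105
Δ = 0!·2!·4!/7! = 1/105
Racah Σ t=0..0: t=0:+1/4 = 1/4
⇒ 3j(1 2 3; 0 0 0)² = 3/35, sgn -1
Racah Σ t=0..0: t=0:+1/12 = 1/12
⇒ 3j(1 2 3; -1 1 0)² = 1/35, sgn -1
4πI² = N·(3j₀)²·(3jₘ)² = 9/35
I = +1·√(0.257143/4π) = 0.14304817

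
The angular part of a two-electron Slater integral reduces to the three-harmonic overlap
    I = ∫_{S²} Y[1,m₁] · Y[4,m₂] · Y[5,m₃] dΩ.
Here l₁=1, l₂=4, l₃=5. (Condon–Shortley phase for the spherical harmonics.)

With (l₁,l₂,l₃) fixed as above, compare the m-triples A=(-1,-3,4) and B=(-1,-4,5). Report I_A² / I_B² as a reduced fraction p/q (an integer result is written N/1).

4/5

Shared (l₁,l₂,l₃)=(1,4,5): N and (l;000)² cancel in I_A²/I_B².
A: Δ = 0!·2!·8!/11! = 1/495; Racah Σ t=0..0: t=0:+1/10080 = 1/10080; ⇒ 3j(1 4 5; -1 -3 4)² = 4/55, sgn -1
B: Δ = 0!·2!·8!/11! = 1/495; Racah Σ t=0..0: t=0:+1/80640 = 1/80640; ⇒ 3j(1 4 5; -1 -4 5)² = 1/11, sgn +1
I_A²/I_B² = (4/55)/(1/11) = 4/5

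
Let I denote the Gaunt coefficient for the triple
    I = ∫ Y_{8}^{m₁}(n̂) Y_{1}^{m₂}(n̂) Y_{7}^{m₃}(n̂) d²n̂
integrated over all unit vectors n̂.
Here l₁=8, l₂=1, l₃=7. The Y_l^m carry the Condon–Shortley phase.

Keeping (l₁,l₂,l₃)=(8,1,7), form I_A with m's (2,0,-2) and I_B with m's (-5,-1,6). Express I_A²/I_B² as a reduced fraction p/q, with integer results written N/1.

20/1

Shared (l₁,l₂,l₃)=(8,1,7): N and (l;000)² cancel in I_A²/I_B².
A: Δ = 2!·14!·0!/17! = 1/2040; Racah Σ t=1..1: t=1:−1/43545600 = -1/43545600; ⇒ 3j(8 1 7; 2 0 -2)² = 1/34, sgn +1
B: Δ = 2!·14!·0!/17! = 1/2040; Racah Σ t=0..0: t=0:+1/12454041600 = 1/12454041600; ⇒ 3j(8 1 7; -5 -1 6)² = 1/680, sgn -1
I_A²/I_B² = (1/34)/(1/680) = 20/1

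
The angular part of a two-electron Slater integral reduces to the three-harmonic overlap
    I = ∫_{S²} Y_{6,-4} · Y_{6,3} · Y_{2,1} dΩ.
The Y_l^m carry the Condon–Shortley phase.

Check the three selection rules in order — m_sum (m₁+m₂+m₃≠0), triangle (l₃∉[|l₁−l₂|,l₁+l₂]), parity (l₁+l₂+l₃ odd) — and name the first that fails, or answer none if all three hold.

azimuthal sum: -4 + 3 + 1 = 0  ✓
0 ≤ 2 ≤ 12 (triangle on l)  ✓
L = 6 + 6 + 2 = 14 (even)  ✓

none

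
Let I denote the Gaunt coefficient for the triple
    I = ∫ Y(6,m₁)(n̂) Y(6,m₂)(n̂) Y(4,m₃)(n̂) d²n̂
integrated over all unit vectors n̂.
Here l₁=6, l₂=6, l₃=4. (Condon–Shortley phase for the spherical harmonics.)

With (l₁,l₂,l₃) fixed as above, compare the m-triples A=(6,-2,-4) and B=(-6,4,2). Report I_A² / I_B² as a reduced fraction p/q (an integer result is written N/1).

14/135

l's match ⇒ only the (l;m) 3-j factors differ between A and B.
A: triangle coeff Δ(6,6,4) = 1/15315300; Σ_t [0,0]: t=0:+1/23224320 = 1/23224320; (3j)²=1/442 [(6 6 4; 6 -2 -4)], sign=+1
B: triangle coeff Δ(6,6,4) = 1/15315300; Σ_t [8,8]: t=8:+1/3870720 = 1/3870720; (3j)²=135/6188 [(6 6 4; -6 4 2)], sign=+1
I_A²/I_B² = (1/442)/(135/6188) = 14/135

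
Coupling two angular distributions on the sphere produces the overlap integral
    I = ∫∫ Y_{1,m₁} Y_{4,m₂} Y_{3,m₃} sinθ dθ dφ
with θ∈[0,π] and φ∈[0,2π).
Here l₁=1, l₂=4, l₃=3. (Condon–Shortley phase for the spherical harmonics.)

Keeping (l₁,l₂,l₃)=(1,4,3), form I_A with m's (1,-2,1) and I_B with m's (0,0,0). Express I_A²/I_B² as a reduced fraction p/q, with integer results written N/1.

15/16

Same 1,4,3: normalisation and zero-m 3j drop out of the ratio.
A: Δ: 2! 0! 6! / 9! → 1/252; sum: t=0:+1/96 = 1/96; 3j²(1 4 3; 1 -2 1) = Δ·Π!·Σ² = 5/84  (sign +1)
B: Δ: 2! 0! 6! / 9! → 1/252; sum: t=1:−1/36 = -1/36; 3j²(1 4 3; 0 0 0) = Δ·Π!·Σ² = 4/63  (sign +1)
I_A²/I_B² = (5/84)/(4/63) = 15/16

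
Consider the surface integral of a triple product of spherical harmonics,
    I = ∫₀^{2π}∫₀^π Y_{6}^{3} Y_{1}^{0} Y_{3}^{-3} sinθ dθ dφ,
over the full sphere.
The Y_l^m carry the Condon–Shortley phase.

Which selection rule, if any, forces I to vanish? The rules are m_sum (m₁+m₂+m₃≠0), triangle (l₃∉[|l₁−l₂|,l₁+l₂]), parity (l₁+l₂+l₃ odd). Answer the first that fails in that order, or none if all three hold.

triangle

azimuthal sum: 3 + 0 − 3 = 0  ✓
5 ≤ 3 ≤ 7 (triangle on l)  ✗
L = 6 + 1 + 3 = 10 (even)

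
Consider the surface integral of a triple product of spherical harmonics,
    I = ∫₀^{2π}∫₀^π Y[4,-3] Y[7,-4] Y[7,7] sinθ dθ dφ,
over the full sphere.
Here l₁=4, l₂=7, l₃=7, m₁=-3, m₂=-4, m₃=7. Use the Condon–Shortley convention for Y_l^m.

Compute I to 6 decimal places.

0.102369

Rules hold: Σm=0, L=18 even, 3≤7≤11.
N = 9·15·15 = 2025
Δ = 4!·4!·10!/19! = 1/58198140
Racah Σ t=0..4: t=0:+1/17418240 t=1:−1/622080 t=2:+1/230400 t=3:−1/622080 t=4:+1/17418240 = 1/806400
⇒ 3j(4 7 7; 0 0 0)² = 2268/230945, sgn -1
Racah Σ t=3..3: t=3:−1/522547200 = -1/522547200
⇒ 3j(4 7 7; -3 -4 7)² = 77/11628, sgn -1
4πI² = N·(3j₀)²·(3jₘ)² = 178605/1356277
I = +1·√(0.131688/4π) = 0.10236881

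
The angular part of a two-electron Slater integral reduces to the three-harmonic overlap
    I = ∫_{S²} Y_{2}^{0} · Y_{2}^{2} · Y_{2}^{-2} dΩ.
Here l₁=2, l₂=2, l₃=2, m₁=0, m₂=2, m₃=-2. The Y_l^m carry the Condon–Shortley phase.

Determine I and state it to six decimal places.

Rules hold: Σm=0, L=6 even, 0≤2≤4.
N = 5·5·5 = 125
Δ = 2!·2!·2!/7! = 1/630
Racah Σ t=0..2: t=0:+1/8 t=1:−1/1 t=2:+1/8 = -3/4
⇒ 3j(2 2 2; 0 0 0)² = 2/35, sgn -1
Racah Σ t=2..2: t=2:+1/8 = 1/8
⇒ 3j(2 2 2; 0 2 -2)² = 2/35, sgn +1
4πI² = N·(3j₀)²·(3jₘ)² = 20/49
I = -1·√(0.408163/4π) = -0.18022375

-0.180224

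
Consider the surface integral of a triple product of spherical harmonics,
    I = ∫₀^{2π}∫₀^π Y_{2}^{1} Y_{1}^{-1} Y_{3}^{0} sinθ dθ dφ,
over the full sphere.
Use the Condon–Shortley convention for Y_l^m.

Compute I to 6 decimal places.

m-sum 0 ✓  L=6 even ✓  1≤3≤3 ✓
Π(2lᵢ+1) = 5×3×7 = 105
triangle coeff Δ(2,1,3) = 1/105
Σ_t [0,0]: t=0:+1/4 = 1/4
(3j)²=3/35 [(2 1 3; 0 0 0)], sign=-1
Σ_t [0,0]: t=0:+1/12 = 1/12
(3j)²=1/35 [(2 1 3; 1 -1 0)], sign=-1
⇒ 4πI² = 9/35
I = (+1)√(9/35/(4π)) = 0.14304817

0.143048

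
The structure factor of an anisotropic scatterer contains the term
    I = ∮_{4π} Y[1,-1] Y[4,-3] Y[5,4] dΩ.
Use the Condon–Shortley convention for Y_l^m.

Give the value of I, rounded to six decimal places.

0.294638

m-sum 0 ✓  L=10 even ✓  3≤5≤5 ✓
Π(2lᵢ+1) = 3×9×11 = 297
triangle coeff Δ(1,4,5) = 1/495
Σ_t [0,0]: t=0:+1/576 = 1/576
(3j)²=5/99 [(1 4 5; 0 0 0)], sign=-1
Σ_t [0,0]: t=0:+1/10080 = 1/10080
(3j)²=4/55 [(1 4 5; -1 -3 4)], sign=-1
⇒ 4πI² = 12/11
I = (+1)√(12/11/(4π)) = 0.29463840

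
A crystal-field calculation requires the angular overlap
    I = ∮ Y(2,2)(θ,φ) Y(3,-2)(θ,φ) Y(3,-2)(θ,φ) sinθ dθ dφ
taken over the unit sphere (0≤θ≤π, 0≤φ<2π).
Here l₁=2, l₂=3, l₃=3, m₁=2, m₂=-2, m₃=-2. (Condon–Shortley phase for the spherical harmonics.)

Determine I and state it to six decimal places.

0.000000

m-sum = 2 − 2 − 2 = -2 ≠ 0 ⇒ I = 0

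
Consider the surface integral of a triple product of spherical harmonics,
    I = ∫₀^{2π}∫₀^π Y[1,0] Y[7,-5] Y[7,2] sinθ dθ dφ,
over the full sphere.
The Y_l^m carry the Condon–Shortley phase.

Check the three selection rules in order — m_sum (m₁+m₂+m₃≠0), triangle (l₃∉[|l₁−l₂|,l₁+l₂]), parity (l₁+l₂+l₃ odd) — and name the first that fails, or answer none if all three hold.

m_sum

Σmᵢ = -3  ✗
l₃∈[|l₁−l₂|,l₁+l₂]=[6,8], have l₃=7
Σlᵢ = 15 ⇒ odd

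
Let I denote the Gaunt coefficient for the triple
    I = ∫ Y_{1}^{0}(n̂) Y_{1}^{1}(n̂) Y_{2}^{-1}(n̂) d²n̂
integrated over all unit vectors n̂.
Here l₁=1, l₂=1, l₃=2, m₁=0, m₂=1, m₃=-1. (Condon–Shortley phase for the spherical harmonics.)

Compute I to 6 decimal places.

-0.218510

m-sum 0 ✓  L=4 even ✓  0≤2≤2 ✓
Π(2lᵢ+1) = 3×3×5 = 45
triangle coeff Δ(1,1,2) = 1/30
Σ_t [0,0]: t=0:+1/1 = 1/1
(3j)²=2/15 [(1 1 2; 0 0 0)], sign=+1
Σ_t [0,0]: t=0:+1/2 = 1/2
(3j)²=1/10 [(1 1 2; 0 1 -1)], sign=-1
⇒ 4πI² = 3/5
I = (-1)√(3/5/(4π)) = -0.21850969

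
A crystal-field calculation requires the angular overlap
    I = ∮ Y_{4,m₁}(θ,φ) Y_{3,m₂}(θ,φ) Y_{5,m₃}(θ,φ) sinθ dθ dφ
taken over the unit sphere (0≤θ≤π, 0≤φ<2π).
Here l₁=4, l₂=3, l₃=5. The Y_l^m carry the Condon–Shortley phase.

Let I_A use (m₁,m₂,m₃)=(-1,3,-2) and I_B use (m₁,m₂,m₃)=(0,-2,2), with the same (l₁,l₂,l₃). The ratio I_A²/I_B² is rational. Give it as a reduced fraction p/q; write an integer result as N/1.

15/2

Same 4,3,5: normalisation and zero-m 3j drop out of the ratio.
A: Δ: 2! 6! 4! / 13! → 1/180180; sum: t=2:+1/1728 = 1/1728; 3j²(4 3 5; -1 3 -2) = Δ·Π!·Σ² = 25/858  (sign -1)
B: Δ: 2! 6! 4! / 13! → 1/180180; sum: t=0:+1/576 t=1:−1/864 = 1/1728; 3j²(4 3 5; 0 -2 2) = Δ·Π!·Σ² = 5/1287  (sign -1)
I_A²/I_B² = (25/858)/(5/1287) = 15/2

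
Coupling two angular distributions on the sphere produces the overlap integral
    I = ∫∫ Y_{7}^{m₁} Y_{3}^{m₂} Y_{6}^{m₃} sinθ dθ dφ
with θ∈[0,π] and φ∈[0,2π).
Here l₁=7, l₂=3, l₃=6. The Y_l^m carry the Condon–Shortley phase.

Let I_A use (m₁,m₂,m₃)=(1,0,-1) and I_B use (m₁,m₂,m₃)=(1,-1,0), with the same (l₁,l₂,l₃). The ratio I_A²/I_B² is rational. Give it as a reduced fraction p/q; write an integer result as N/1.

l's match ⇒ only the (l;m) 3-j factors differ between A and B.
A: triangle coeff Δ(7,3,6) = 1/2042040; Σ_t [1,3]: t=1:−1/172800 t=2:+1/69120 t=3:−1/362880 = 43/7257600; (3j)²=1849/170170 [(7 3 6; 1 0 -1)], sign=-1
B: triangle coeff Δ(7,3,6) = 1/2042040; Σ_t [0,2]: t=0:+1/829440 t=1:−1/86400 t=2:+1/138240 = -13/4147200; (3j)²=13/3740 [(7 3 6; 1 -1 0)], sign=-1
I_A²/I_B² = (1849/170170)/(13/3740) = 3698/1183

3698/1183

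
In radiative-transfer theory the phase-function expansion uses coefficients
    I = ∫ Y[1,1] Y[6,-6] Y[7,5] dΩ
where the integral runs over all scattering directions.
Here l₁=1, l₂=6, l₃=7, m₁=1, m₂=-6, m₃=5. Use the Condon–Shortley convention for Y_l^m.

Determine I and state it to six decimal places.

-0.034990

m-sum 0 ✓  L=14 even ✓  5≤7≤7 ✓
Π(2lᵢ+1) = 3×13×15 = 585
triangle coeff Δ(1,6,7) = 1/1365
Σ_t [0,0]: t=0:+1/518400 = 1/518400
(3j)²=7/195 [(1 6 7; 0 0 0)], sign=-1
Σ_t [0,0]: t=0:+1/958003200 = 1/958003200
(3j)²=1/1365 [(1 6 7; 1 -6 5)], sign=+1
⇒ 4πI² = 1/65
I = (-1)√(1/65/(4π)) = -0.03498955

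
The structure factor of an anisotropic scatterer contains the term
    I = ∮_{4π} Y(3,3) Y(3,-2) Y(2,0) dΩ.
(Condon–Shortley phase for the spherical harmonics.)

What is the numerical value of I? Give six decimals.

0.000000

3 − 2 + 0 = 1 ≠ 0: azimuthal integral kills it; I = 0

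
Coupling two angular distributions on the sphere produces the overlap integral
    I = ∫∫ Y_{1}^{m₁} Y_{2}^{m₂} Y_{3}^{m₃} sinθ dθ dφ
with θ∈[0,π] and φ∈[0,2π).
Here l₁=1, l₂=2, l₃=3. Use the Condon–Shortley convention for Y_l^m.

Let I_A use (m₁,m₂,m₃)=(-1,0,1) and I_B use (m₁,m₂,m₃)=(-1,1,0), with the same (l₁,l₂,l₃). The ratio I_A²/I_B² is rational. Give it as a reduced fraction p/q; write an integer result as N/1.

2/1

l's match ⇒ only the (l;m) 3-j factors differ between A and B.
A: triangle coeff Δ(1,2,3) = 1/105; Σ_t [0,0]: t=0:+1/8 = 1/8; (3j)²=2/35 [(1 2 3; -1 0 1)], sign=+1
B: triangle coeff Δ(1,2,3) = 1/105; Σ_t [0,0]: t=0:+1/12 = 1/12; (3j)²=1/35 [(1 2 3; -1 1 0)], sign=-1
I_A²/I_B² = (2/35)/(1/35) = 2/1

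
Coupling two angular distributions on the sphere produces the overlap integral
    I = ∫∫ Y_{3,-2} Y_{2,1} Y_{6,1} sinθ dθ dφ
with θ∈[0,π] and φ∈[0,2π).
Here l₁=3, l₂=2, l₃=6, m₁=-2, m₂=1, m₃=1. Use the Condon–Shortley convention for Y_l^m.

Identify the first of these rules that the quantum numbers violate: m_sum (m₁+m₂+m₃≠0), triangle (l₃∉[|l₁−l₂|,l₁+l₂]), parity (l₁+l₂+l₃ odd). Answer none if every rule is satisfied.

triangle

m₁+m₂+m₃ = -2 + 1 + 1 = 0  ✓
triangle: |3−2|=1 ≤ l₃=6 ≤ 3+2=5  ✗
parity: l₁+l₂+l₃ = 11 is odd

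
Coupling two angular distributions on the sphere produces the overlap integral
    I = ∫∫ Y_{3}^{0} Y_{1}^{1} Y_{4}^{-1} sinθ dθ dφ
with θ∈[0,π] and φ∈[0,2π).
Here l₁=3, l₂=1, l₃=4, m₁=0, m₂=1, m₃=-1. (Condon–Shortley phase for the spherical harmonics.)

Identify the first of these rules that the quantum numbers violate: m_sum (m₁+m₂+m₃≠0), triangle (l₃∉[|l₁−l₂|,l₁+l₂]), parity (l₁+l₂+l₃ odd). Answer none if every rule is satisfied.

none

azimuthal sum: 0 + 1 − 1 = 0  ✓
2 ≤ 4 ≤ 4 (triangle on l)  ✓
L = 3 + 1 + 4 = 8 (even)  ✓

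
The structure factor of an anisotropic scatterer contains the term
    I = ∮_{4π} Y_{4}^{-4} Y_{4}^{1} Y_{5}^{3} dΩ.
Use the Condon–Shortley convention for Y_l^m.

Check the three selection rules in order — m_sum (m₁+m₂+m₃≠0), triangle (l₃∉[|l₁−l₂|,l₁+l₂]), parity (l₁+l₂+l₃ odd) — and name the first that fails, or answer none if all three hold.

azimuthal sum: -4 + 1 + 3 = 0  ✓
0 ≤ 5 ≤ 8 (triangle on l)  ✓
L = 4 + 4 + 5 = 13 (odd)  ✗

parity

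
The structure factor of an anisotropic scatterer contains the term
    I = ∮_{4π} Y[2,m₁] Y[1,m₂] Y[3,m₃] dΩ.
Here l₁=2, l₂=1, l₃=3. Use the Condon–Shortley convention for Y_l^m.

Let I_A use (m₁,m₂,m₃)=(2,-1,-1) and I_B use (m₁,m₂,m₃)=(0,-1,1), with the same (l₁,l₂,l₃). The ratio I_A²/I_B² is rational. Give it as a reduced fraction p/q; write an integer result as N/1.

Same 2,1,3: normalisation and zero-m 3j drop out of the ratio.
A: Δ: 0! 4! 2! / 7! → 1/105; sum: t=0:+1/48 = 1/48; 3j²(2 1 3; 2 -1 -1) = Δ·Π!·Σ² = 1/105  (sign +1)
B: Δ: 0! 4! 2! / 7! → 1/105; sum: t=0:+1/8 = 1/8; 3j²(2 1 3; 0 -1 1) = Δ·Π!·Σ² = 2/35  (sign +1)
I_A²/I_B² = (1/105)/(2/35) = 1/6

1/6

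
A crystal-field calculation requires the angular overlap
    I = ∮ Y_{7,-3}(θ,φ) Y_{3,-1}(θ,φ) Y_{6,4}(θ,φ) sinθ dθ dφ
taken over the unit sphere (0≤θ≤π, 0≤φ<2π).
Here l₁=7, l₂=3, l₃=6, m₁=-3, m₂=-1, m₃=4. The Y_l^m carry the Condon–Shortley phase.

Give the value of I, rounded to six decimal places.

0.163772

Rules hold: Σm=0, L=16 even, 4≤6≤10.
N = 15·7·13 = 1365
Δ = 4!·10!·2!/17! = 1/2042040
Racah Σ t=1..3: t=1:−1/207360 t=2:+1/57600 t=3:−1/207360 = 1/129600
⇒ 3j(7 3 6; 0 0 0)² = 168/12155, sgn +1
Racah Σ t=0..2: t=0:+1/174182400 t=1:−1/2177280 t=2:+1/645120 = 191/174182400
⇒ 3j(7 3 6; -3 -1 4)² = 36481/2042040, sgn +1
4πI² = N·(3j₀)²·(3jₘ)² = 766101/2272985
I = +1·√(0.337046/4π) = 0.16377205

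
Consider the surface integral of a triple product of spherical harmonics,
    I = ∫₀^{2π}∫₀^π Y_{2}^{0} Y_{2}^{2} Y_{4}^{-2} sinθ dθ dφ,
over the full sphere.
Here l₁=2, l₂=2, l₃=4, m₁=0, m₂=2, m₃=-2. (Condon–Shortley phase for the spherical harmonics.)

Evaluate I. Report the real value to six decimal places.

0.156078

m-sum 0 ✓  L=8 even ✓  0≤4≤4 ✓
Π(2lᵢ+1) = 5×5×9 = 225
triangle coeff Δ(2,2,4) = 1/630
Σ_t [0,0]: t=0:+1/16 = 1/16
(3j)²=2/35 [(2 2 4; 0 0 0)], sign=+1
Σ_t [0,0]: t=0:+1/96 = 1/96
(3j)²=1/42 [(2 2 4; 0 2 -2)], sign=+1
⇒ 4πI² = 15/49
I = (+1)√(15/49/(4π)) = 0.15607835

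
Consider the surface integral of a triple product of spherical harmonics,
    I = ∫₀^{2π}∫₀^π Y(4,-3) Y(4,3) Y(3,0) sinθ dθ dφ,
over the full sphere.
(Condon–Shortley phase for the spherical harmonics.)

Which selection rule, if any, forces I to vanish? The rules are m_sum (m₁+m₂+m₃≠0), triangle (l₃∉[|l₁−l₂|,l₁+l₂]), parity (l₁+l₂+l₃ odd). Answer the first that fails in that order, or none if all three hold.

parity

m₁+m₂+m₃ = -3 + 3 + 0 = 0  ✓
triangle: |4−4|=0 ≤ l₃=3 ≤ 4+4=8  ✓
parity: l₁+l₂+l₃ = 11 is odd  ✗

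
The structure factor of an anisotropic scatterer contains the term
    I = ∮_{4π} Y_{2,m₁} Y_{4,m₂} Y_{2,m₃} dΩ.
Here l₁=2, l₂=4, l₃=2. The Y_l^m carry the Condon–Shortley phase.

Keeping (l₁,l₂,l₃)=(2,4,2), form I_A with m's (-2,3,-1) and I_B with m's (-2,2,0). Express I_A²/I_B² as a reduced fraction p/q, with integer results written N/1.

Same 2,4,2: normalisation and zero-m 3j drop out of the ratio.
A: Δ: 4! 0! 4! / 9! → 1/630; sum: t=4:+1/144 = 1/144; 3j²(2 4 2; -2 3 -1) = Δ·Π!·Σ² = 1/18  (sign -1)
B: Δ: 4! 0! 4! / 9! → 1/630; sum: t=4:+1/96 = 1/96; 3j²(2 4 2; -2 2 0) = Δ·Π!·Σ² = 1/42  (sign +1)
I_A²/I_B² = (1/18)/(1/42) = 7/3

7/3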